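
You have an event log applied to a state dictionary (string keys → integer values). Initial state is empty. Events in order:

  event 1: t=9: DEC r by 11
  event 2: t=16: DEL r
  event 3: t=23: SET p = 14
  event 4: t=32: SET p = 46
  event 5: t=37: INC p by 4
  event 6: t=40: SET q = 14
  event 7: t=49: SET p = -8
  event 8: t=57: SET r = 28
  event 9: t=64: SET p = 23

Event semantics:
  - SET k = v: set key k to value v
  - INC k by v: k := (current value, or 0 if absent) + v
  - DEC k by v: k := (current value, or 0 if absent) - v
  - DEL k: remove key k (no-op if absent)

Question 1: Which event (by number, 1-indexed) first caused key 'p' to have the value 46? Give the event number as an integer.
Answer: 4

Derivation:
Looking for first event where p becomes 46:
  event 3: p = 14
  event 4: p 14 -> 46  <-- first match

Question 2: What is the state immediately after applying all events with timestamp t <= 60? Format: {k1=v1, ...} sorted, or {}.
Apply events with t <= 60 (8 events):
  after event 1 (t=9: DEC r by 11): {r=-11}
  after event 2 (t=16: DEL r): {}
  after event 3 (t=23: SET p = 14): {p=14}
  after event 4 (t=32: SET p = 46): {p=46}
  after event 5 (t=37: INC p by 4): {p=50}
  after event 6 (t=40: SET q = 14): {p=50, q=14}
  after event 7 (t=49: SET p = -8): {p=-8, q=14}
  after event 8 (t=57: SET r = 28): {p=-8, q=14, r=28}

Answer: {p=-8, q=14, r=28}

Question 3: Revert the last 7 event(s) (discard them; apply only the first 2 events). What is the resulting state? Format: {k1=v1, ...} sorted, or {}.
Answer: {}

Derivation:
Keep first 2 events (discard last 7):
  after event 1 (t=9: DEC r by 11): {r=-11}
  after event 2 (t=16: DEL r): {}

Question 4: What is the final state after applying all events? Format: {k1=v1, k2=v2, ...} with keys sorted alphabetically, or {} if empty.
  after event 1 (t=9: DEC r by 11): {r=-11}
  after event 2 (t=16: DEL r): {}
  after event 3 (t=23: SET p = 14): {p=14}
  after event 4 (t=32: SET p = 46): {p=46}
  after event 5 (t=37: INC p by 4): {p=50}
  after event 6 (t=40: SET q = 14): {p=50, q=14}
  after event 7 (t=49: SET p = -8): {p=-8, q=14}
  after event 8 (t=57: SET r = 28): {p=-8, q=14, r=28}
  after event 9 (t=64: SET p = 23): {p=23, q=14, r=28}

Answer: {p=23, q=14, r=28}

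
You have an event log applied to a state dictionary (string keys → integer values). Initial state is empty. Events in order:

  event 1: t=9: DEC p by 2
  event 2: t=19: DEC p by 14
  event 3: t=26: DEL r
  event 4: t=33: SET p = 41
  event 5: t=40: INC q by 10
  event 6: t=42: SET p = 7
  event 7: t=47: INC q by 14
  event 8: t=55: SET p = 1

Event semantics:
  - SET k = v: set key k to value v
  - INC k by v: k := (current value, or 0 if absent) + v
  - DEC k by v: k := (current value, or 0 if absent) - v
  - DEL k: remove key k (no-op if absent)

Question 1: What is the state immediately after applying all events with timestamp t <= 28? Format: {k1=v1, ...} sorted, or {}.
Answer: {p=-16}

Derivation:
Apply events with t <= 28 (3 events):
  after event 1 (t=9: DEC p by 2): {p=-2}
  after event 2 (t=19: DEC p by 14): {p=-16}
  after event 3 (t=26: DEL r): {p=-16}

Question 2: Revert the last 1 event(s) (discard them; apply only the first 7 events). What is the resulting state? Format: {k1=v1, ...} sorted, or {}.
Answer: {p=7, q=24}

Derivation:
Keep first 7 events (discard last 1):
  after event 1 (t=9: DEC p by 2): {p=-2}
  after event 2 (t=19: DEC p by 14): {p=-16}
  after event 3 (t=26: DEL r): {p=-16}
  after event 4 (t=33: SET p = 41): {p=41}
  after event 5 (t=40: INC q by 10): {p=41, q=10}
  after event 6 (t=42: SET p = 7): {p=7, q=10}
  after event 7 (t=47: INC q by 14): {p=7, q=24}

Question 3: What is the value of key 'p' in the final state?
Answer: 1

Derivation:
Track key 'p' through all 8 events:
  event 1 (t=9: DEC p by 2): p (absent) -> -2
  event 2 (t=19: DEC p by 14): p -2 -> -16
  event 3 (t=26: DEL r): p unchanged
  event 4 (t=33: SET p = 41): p -16 -> 41
  event 5 (t=40: INC q by 10): p unchanged
  event 6 (t=42: SET p = 7): p 41 -> 7
  event 7 (t=47: INC q by 14): p unchanged
  event 8 (t=55: SET p = 1): p 7 -> 1
Final: p = 1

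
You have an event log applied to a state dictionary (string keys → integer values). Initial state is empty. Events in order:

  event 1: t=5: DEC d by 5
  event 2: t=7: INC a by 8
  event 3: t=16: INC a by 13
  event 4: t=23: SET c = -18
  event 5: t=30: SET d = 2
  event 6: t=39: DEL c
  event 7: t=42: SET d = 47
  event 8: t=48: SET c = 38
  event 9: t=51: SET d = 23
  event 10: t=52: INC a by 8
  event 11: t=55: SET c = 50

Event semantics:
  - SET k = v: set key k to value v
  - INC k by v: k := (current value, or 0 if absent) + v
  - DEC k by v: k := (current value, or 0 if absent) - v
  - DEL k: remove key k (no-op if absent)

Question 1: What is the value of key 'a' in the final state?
Answer: 29

Derivation:
Track key 'a' through all 11 events:
  event 1 (t=5: DEC d by 5): a unchanged
  event 2 (t=7: INC a by 8): a (absent) -> 8
  event 3 (t=16: INC a by 13): a 8 -> 21
  event 4 (t=23: SET c = -18): a unchanged
  event 5 (t=30: SET d = 2): a unchanged
  event 6 (t=39: DEL c): a unchanged
  event 7 (t=42: SET d = 47): a unchanged
  event 8 (t=48: SET c = 38): a unchanged
  event 9 (t=51: SET d = 23): a unchanged
  event 10 (t=52: INC a by 8): a 21 -> 29
  event 11 (t=55: SET c = 50): a unchanged
Final: a = 29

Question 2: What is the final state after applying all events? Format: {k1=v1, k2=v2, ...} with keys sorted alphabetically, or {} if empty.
  after event 1 (t=5: DEC d by 5): {d=-5}
  after event 2 (t=7: INC a by 8): {a=8, d=-5}
  after event 3 (t=16: INC a by 13): {a=21, d=-5}
  after event 4 (t=23: SET c = -18): {a=21, c=-18, d=-5}
  after event 5 (t=30: SET d = 2): {a=21, c=-18, d=2}
  after event 6 (t=39: DEL c): {a=21, d=2}
  after event 7 (t=42: SET d = 47): {a=21, d=47}
  after event 8 (t=48: SET c = 38): {a=21, c=38, d=47}
  after event 9 (t=51: SET d = 23): {a=21, c=38, d=23}
  after event 10 (t=52: INC a by 8): {a=29, c=38, d=23}
  after event 11 (t=55: SET c = 50): {a=29, c=50, d=23}

Answer: {a=29, c=50, d=23}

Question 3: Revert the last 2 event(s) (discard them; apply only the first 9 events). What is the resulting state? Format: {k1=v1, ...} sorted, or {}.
Keep first 9 events (discard last 2):
  after event 1 (t=5: DEC d by 5): {d=-5}
  after event 2 (t=7: INC a by 8): {a=8, d=-5}
  after event 3 (t=16: INC a by 13): {a=21, d=-5}
  after event 4 (t=23: SET c = -18): {a=21, c=-18, d=-5}
  after event 5 (t=30: SET d = 2): {a=21, c=-18, d=2}
  after event 6 (t=39: DEL c): {a=21, d=2}
  after event 7 (t=42: SET d = 47): {a=21, d=47}
  after event 8 (t=48: SET c = 38): {a=21, c=38, d=47}
  after event 9 (t=51: SET d = 23): {a=21, c=38, d=23}

Answer: {a=21, c=38, d=23}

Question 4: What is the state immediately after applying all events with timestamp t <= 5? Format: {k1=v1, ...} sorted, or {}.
Answer: {d=-5}

Derivation:
Apply events with t <= 5 (1 events):
  after event 1 (t=5: DEC d by 5): {d=-5}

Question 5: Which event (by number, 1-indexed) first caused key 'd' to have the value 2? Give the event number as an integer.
Looking for first event where d becomes 2:
  event 1: d = -5
  event 2: d = -5
  event 3: d = -5
  event 4: d = -5
  event 5: d -5 -> 2  <-- first match

Answer: 5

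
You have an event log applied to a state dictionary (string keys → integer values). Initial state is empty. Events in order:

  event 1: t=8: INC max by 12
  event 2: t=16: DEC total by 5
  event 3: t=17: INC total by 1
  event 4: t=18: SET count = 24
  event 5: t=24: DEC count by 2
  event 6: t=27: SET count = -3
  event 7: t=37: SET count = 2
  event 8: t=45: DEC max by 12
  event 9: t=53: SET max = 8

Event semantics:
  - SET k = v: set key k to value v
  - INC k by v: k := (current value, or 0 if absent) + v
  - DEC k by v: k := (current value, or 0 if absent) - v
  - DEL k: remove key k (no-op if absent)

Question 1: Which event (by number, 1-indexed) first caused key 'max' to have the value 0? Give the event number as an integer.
Answer: 8

Derivation:
Looking for first event where max becomes 0:
  event 1: max = 12
  event 2: max = 12
  event 3: max = 12
  event 4: max = 12
  event 5: max = 12
  event 6: max = 12
  event 7: max = 12
  event 8: max 12 -> 0  <-- first match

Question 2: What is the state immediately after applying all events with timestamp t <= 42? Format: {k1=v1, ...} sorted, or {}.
Apply events with t <= 42 (7 events):
  after event 1 (t=8: INC max by 12): {max=12}
  after event 2 (t=16: DEC total by 5): {max=12, total=-5}
  after event 3 (t=17: INC total by 1): {max=12, total=-4}
  after event 4 (t=18: SET count = 24): {count=24, max=12, total=-4}
  after event 5 (t=24: DEC count by 2): {count=22, max=12, total=-4}
  after event 6 (t=27: SET count = -3): {count=-3, max=12, total=-4}
  after event 7 (t=37: SET count = 2): {count=2, max=12, total=-4}

Answer: {count=2, max=12, total=-4}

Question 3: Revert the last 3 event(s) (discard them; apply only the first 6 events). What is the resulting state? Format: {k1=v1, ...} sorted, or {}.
Keep first 6 events (discard last 3):
  after event 1 (t=8: INC max by 12): {max=12}
  after event 2 (t=16: DEC total by 5): {max=12, total=-5}
  after event 3 (t=17: INC total by 1): {max=12, total=-4}
  after event 4 (t=18: SET count = 24): {count=24, max=12, total=-4}
  after event 5 (t=24: DEC count by 2): {count=22, max=12, total=-4}
  after event 6 (t=27: SET count = -3): {count=-3, max=12, total=-4}

Answer: {count=-3, max=12, total=-4}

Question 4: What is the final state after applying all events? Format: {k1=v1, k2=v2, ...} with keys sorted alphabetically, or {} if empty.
  after event 1 (t=8: INC max by 12): {max=12}
  after event 2 (t=16: DEC total by 5): {max=12, total=-5}
  after event 3 (t=17: INC total by 1): {max=12, total=-4}
  after event 4 (t=18: SET count = 24): {count=24, max=12, total=-4}
  after event 5 (t=24: DEC count by 2): {count=22, max=12, total=-4}
  after event 6 (t=27: SET count = -3): {count=-3, max=12, total=-4}
  after event 7 (t=37: SET count = 2): {count=2, max=12, total=-4}
  after event 8 (t=45: DEC max by 12): {count=2, max=0, total=-4}
  after event 9 (t=53: SET max = 8): {count=2, max=8, total=-4}

Answer: {count=2, max=8, total=-4}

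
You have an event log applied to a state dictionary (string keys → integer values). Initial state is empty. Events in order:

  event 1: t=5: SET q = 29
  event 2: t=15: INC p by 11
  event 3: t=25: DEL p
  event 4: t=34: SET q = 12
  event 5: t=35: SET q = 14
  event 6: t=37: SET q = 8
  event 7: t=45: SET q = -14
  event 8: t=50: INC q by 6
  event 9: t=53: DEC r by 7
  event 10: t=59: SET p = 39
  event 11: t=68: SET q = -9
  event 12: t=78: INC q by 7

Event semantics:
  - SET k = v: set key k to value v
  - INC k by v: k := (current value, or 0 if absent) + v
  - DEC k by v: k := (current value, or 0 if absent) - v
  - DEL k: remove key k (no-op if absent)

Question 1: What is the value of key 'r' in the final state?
Track key 'r' through all 12 events:
  event 1 (t=5: SET q = 29): r unchanged
  event 2 (t=15: INC p by 11): r unchanged
  event 3 (t=25: DEL p): r unchanged
  event 4 (t=34: SET q = 12): r unchanged
  event 5 (t=35: SET q = 14): r unchanged
  event 6 (t=37: SET q = 8): r unchanged
  event 7 (t=45: SET q = -14): r unchanged
  event 8 (t=50: INC q by 6): r unchanged
  event 9 (t=53: DEC r by 7): r (absent) -> -7
  event 10 (t=59: SET p = 39): r unchanged
  event 11 (t=68: SET q = -9): r unchanged
  event 12 (t=78: INC q by 7): r unchanged
Final: r = -7

Answer: -7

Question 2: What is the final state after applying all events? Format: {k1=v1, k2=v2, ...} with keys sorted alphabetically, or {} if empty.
Answer: {p=39, q=-2, r=-7}

Derivation:
  after event 1 (t=5: SET q = 29): {q=29}
  after event 2 (t=15: INC p by 11): {p=11, q=29}
  after event 3 (t=25: DEL p): {q=29}
  after event 4 (t=34: SET q = 12): {q=12}
  after event 5 (t=35: SET q = 14): {q=14}
  after event 6 (t=37: SET q = 8): {q=8}
  after event 7 (t=45: SET q = -14): {q=-14}
  after event 8 (t=50: INC q by 6): {q=-8}
  after event 9 (t=53: DEC r by 7): {q=-8, r=-7}
  after event 10 (t=59: SET p = 39): {p=39, q=-8, r=-7}
  after event 11 (t=68: SET q = -9): {p=39, q=-9, r=-7}
  after event 12 (t=78: INC q by 7): {p=39, q=-2, r=-7}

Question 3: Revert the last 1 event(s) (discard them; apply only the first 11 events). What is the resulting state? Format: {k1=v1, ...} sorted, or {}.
Answer: {p=39, q=-9, r=-7}

Derivation:
Keep first 11 events (discard last 1):
  after event 1 (t=5: SET q = 29): {q=29}
  after event 2 (t=15: INC p by 11): {p=11, q=29}
  after event 3 (t=25: DEL p): {q=29}
  after event 4 (t=34: SET q = 12): {q=12}
  after event 5 (t=35: SET q = 14): {q=14}
  after event 6 (t=37: SET q = 8): {q=8}
  after event 7 (t=45: SET q = -14): {q=-14}
  after event 8 (t=50: INC q by 6): {q=-8}
  after event 9 (t=53: DEC r by 7): {q=-8, r=-7}
  after event 10 (t=59: SET p = 39): {p=39, q=-8, r=-7}
  after event 11 (t=68: SET q = -9): {p=39, q=-9, r=-7}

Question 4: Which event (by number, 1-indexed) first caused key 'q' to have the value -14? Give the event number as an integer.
Looking for first event where q becomes -14:
  event 1: q = 29
  event 2: q = 29
  event 3: q = 29
  event 4: q = 12
  event 5: q = 14
  event 6: q = 8
  event 7: q 8 -> -14  <-- first match

Answer: 7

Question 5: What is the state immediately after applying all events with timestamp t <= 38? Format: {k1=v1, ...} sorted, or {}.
Apply events with t <= 38 (6 events):
  after event 1 (t=5: SET q = 29): {q=29}
  after event 2 (t=15: INC p by 11): {p=11, q=29}
  after event 3 (t=25: DEL p): {q=29}
  after event 4 (t=34: SET q = 12): {q=12}
  after event 5 (t=35: SET q = 14): {q=14}
  after event 6 (t=37: SET q = 8): {q=8}

Answer: {q=8}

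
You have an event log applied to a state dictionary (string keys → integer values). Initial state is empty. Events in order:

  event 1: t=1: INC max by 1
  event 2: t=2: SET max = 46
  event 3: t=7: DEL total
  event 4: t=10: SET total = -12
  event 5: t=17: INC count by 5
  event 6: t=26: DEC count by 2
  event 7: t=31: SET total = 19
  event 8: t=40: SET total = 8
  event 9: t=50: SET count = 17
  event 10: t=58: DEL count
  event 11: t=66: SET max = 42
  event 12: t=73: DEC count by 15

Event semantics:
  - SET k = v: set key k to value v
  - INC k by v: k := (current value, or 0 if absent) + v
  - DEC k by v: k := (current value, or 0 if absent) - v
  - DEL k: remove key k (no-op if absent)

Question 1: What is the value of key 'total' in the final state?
Track key 'total' through all 12 events:
  event 1 (t=1: INC max by 1): total unchanged
  event 2 (t=2: SET max = 46): total unchanged
  event 3 (t=7: DEL total): total (absent) -> (absent)
  event 4 (t=10: SET total = -12): total (absent) -> -12
  event 5 (t=17: INC count by 5): total unchanged
  event 6 (t=26: DEC count by 2): total unchanged
  event 7 (t=31: SET total = 19): total -12 -> 19
  event 8 (t=40: SET total = 8): total 19 -> 8
  event 9 (t=50: SET count = 17): total unchanged
  event 10 (t=58: DEL count): total unchanged
  event 11 (t=66: SET max = 42): total unchanged
  event 12 (t=73: DEC count by 15): total unchanged
Final: total = 8

Answer: 8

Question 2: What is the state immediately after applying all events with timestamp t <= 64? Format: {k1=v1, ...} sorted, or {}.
Apply events with t <= 64 (10 events):
  after event 1 (t=1: INC max by 1): {max=1}
  after event 2 (t=2: SET max = 46): {max=46}
  after event 3 (t=7: DEL total): {max=46}
  after event 4 (t=10: SET total = -12): {max=46, total=-12}
  after event 5 (t=17: INC count by 5): {count=5, max=46, total=-12}
  after event 6 (t=26: DEC count by 2): {count=3, max=46, total=-12}
  after event 7 (t=31: SET total = 19): {count=3, max=46, total=19}
  after event 8 (t=40: SET total = 8): {count=3, max=46, total=8}
  after event 9 (t=50: SET count = 17): {count=17, max=46, total=8}
  after event 10 (t=58: DEL count): {max=46, total=8}

Answer: {max=46, total=8}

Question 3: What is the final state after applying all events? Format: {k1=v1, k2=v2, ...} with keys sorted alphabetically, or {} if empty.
Answer: {count=-15, max=42, total=8}

Derivation:
  after event 1 (t=1: INC max by 1): {max=1}
  after event 2 (t=2: SET max = 46): {max=46}
  after event 3 (t=7: DEL total): {max=46}
  after event 4 (t=10: SET total = -12): {max=46, total=-12}
  after event 5 (t=17: INC count by 5): {count=5, max=46, total=-12}
  after event 6 (t=26: DEC count by 2): {count=3, max=46, total=-12}
  after event 7 (t=31: SET total = 19): {count=3, max=46, total=19}
  after event 8 (t=40: SET total = 8): {count=3, max=46, total=8}
  after event 9 (t=50: SET count = 17): {count=17, max=46, total=8}
  after event 10 (t=58: DEL count): {max=46, total=8}
  after event 11 (t=66: SET max = 42): {max=42, total=8}
  after event 12 (t=73: DEC count by 15): {count=-15, max=42, total=8}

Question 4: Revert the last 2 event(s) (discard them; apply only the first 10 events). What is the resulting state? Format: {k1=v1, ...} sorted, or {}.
Answer: {max=46, total=8}

Derivation:
Keep first 10 events (discard last 2):
  after event 1 (t=1: INC max by 1): {max=1}
  after event 2 (t=2: SET max = 46): {max=46}
  after event 3 (t=7: DEL total): {max=46}
  after event 4 (t=10: SET total = -12): {max=46, total=-12}
  after event 5 (t=17: INC count by 5): {count=5, max=46, total=-12}
  after event 6 (t=26: DEC count by 2): {count=3, max=46, total=-12}
  after event 7 (t=31: SET total = 19): {count=3, max=46, total=19}
  after event 8 (t=40: SET total = 8): {count=3, max=46, total=8}
  after event 9 (t=50: SET count = 17): {count=17, max=46, total=8}
  after event 10 (t=58: DEL count): {max=46, total=8}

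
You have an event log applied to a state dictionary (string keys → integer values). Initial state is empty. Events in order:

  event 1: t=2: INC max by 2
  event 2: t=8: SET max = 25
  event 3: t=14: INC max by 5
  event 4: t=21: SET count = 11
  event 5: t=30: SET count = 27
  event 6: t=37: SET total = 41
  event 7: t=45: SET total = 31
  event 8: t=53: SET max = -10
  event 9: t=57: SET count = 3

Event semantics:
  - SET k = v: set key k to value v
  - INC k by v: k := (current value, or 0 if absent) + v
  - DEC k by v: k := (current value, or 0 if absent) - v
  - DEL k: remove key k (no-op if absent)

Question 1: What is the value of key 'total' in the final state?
Track key 'total' through all 9 events:
  event 1 (t=2: INC max by 2): total unchanged
  event 2 (t=8: SET max = 25): total unchanged
  event 3 (t=14: INC max by 5): total unchanged
  event 4 (t=21: SET count = 11): total unchanged
  event 5 (t=30: SET count = 27): total unchanged
  event 6 (t=37: SET total = 41): total (absent) -> 41
  event 7 (t=45: SET total = 31): total 41 -> 31
  event 8 (t=53: SET max = -10): total unchanged
  event 9 (t=57: SET count = 3): total unchanged
Final: total = 31

Answer: 31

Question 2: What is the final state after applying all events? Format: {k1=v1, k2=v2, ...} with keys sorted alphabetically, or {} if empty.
Answer: {count=3, max=-10, total=31}

Derivation:
  after event 1 (t=2: INC max by 2): {max=2}
  after event 2 (t=8: SET max = 25): {max=25}
  after event 3 (t=14: INC max by 5): {max=30}
  after event 4 (t=21: SET count = 11): {count=11, max=30}
  after event 5 (t=30: SET count = 27): {count=27, max=30}
  after event 6 (t=37: SET total = 41): {count=27, max=30, total=41}
  after event 7 (t=45: SET total = 31): {count=27, max=30, total=31}
  after event 8 (t=53: SET max = -10): {count=27, max=-10, total=31}
  after event 9 (t=57: SET count = 3): {count=3, max=-10, total=31}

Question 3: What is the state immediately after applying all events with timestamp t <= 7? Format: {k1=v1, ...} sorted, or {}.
Answer: {max=2}

Derivation:
Apply events with t <= 7 (1 events):
  after event 1 (t=2: INC max by 2): {max=2}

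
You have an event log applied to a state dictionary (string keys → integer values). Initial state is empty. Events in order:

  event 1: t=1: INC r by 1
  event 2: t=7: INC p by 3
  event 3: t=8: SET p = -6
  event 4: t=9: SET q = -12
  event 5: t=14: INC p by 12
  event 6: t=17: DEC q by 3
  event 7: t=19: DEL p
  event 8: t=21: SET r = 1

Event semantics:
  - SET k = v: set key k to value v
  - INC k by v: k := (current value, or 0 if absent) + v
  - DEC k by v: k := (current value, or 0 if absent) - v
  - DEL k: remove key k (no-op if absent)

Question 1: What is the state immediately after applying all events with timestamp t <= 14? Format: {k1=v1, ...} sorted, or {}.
Answer: {p=6, q=-12, r=1}

Derivation:
Apply events with t <= 14 (5 events):
  after event 1 (t=1: INC r by 1): {r=1}
  after event 2 (t=7: INC p by 3): {p=3, r=1}
  after event 3 (t=8: SET p = -6): {p=-6, r=1}
  after event 4 (t=9: SET q = -12): {p=-6, q=-12, r=1}
  after event 5 (t=14: INC p by 12): {p=6, q=-12, r=1}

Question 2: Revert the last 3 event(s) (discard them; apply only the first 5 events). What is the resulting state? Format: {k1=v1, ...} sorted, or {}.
Answer: {p=6, q=-12, r=1}

Derivation:
Keep first 5 events (discard last 3):
  after event 1 (t=1: INC r by 1): {r=1}
  after event 2 (t=7: INC p by 3): {p=3, r=1}
  after event 3 (t=8: SET p = -6): {p=-6, r=1}
  after event 4 (t=9: SET q = -12): {p=-6, q=-12, r=1}
  after event 5 (t=14: INC p by 12): {p=6, q=-12, r=1}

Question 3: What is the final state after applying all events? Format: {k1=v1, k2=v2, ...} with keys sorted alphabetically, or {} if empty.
  after event 1 (t=1: INC r by 1): {r=1}
  after event 2 (t=7: INC p by 3): {p=3, r=1}
  after event 3 (t=8: SET p = -6): {p=-6, r=1}
  after event 4 (t=9: SET q = -12): {p=-6, q=-12, r=1}
  after event 5 (t=14: INC p by 12): {p=6, q=-12, r=1}
  after event 6 (t=17: DEC q by 3): {p=6, q=-15, r=1}
  after event 7 (t=19: DEL p): {q=-15, r=1}
  after event 8 (t=21: SET r = 1): {q=-15, r=1}

Answer: {q=-15, r=1}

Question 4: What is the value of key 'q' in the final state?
Track key 'q' through all 8 events:
  event 1 (t=1: INC r by 1): q unchanged
  event 2 (t=7: INC p by 3): q unchanged
  event 3 (t=8: SET p = -6): q unchanged
  event 4 (t=9: SET q = -12): q (absent) -> -12
  event 5 (t=14: INC p by 12): q unchanged
  event 6 (t=17: DEC q by 3): q -12 -> -15
  event 7 (t=19: DEL p): q unchanged
  event 8 (t=21: SET r = 1): q unchanged
Final: q = -15

Answer: -15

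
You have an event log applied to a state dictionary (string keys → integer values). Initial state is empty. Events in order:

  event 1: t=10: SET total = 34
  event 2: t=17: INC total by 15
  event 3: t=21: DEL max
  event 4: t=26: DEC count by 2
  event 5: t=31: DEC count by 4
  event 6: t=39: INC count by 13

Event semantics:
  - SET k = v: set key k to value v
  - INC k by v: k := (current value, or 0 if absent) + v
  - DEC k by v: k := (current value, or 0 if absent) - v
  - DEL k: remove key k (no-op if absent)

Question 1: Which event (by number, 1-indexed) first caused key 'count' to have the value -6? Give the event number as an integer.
Answer: 5

Derivation:
Looking for first event where count becomes -6:
  event 4: count = -2
  event 5: count -2 -> -6  <-- first match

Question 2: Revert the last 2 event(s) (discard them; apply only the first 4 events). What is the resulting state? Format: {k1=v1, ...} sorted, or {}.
Keep first 4 events (discard last 2):
  after event 1 (t=10: SET total = 34): {total=34}
  after event 2 (t=17: INC total by 15): {total=49}
  after event 3 (t=21: DEL max): {total=49}
  after event 4 (t=26: DEC count by 2): {count=-2, total=49}

Answer: {count=-2, total=49}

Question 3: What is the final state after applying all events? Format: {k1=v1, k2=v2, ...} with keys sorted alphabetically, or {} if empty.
  after event 1 (t=10: SET total = 34): {total=34}
  after event 2 (t=17: INC total by 15): {total=49}
  after event 3 (t=21: DEL max): {total=49}
  after event 4 (t=26: DEC count by 2): {count=-2, total=49}
  after event 5 (t=31: DEC count by 4): {count=-6, total=49}
  after event 6 (t=39: INC count by 13): {count=7, total=49}

Answer: {count=7, total=49}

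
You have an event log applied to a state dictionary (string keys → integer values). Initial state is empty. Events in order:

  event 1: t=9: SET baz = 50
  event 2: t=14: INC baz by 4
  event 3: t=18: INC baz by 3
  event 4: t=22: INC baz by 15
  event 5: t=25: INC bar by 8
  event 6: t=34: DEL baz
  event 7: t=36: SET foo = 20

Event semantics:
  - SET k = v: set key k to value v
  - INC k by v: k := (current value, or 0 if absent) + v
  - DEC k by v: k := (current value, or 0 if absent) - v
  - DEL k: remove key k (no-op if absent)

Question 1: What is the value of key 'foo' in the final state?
Answer: 20

Derivation:
Track key 'foo' through all 7 events:
  event 1 (t=9: SET baz = 50): foo unchanged
  event 2 (t=14: INC baz by 4): foo unchanged
  event 3 (t=18: INC baz by 3): foo unchanged
  event 4 (t=22: INC baz by 15): foo unchanged
  event 5 (t=25: INC bar by 8): foo unchanged
  event 6 (t=34: DEL baz): foo unchanged
  event 7 (t=36: SET foo = 20): foo (absent) -> 20
Final: foo = 20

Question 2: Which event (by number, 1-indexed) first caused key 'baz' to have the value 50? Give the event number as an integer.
Answer: 1

Derivation:
Looking for first event where baz becomes 50:
  event 1: baz (absent) -> 50  <-- first match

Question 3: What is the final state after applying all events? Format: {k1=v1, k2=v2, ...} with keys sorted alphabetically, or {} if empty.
  after event 1 (t=9: SET baz = 50): {baz=50}
  after event 2 (t=14: INC baz by 4): {baz=54}
  after event 3 (t=18: INC baz by 3): {baz=57}
  after event 4 (t=22: INC baz by 15): {baz=72}
  after event 5 (t=25: INC bar by 8): {bar=8, baz=72}
  after event 6 (t=34: DEL baz): {bar=8}
  after event 7 (t=36: SET foo = 20): {bar=8, foo=20}

Answer: {bar=8, foo=20}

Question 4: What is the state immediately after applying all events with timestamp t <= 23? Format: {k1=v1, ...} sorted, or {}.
Apply events with t <= 23 (4 events):
  after event 1 (t=9: SET baz = 50): {baz=50}
  after event 2 (t=14: INC baz by 4): {baz=54}
  after event 3 (t=18: INC baz by 3): {baz=57}
  after event 4 (t=22: INC baz by 15): {baz=72}

Answer: {baz=72}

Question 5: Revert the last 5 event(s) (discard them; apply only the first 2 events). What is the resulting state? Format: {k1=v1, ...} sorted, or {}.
Keep first 2 events (discard last 5):
  after event 1 (t=9: SET baz = 50): {baz=50}
  after event 2 (t=14: INC baz by 4): {baz=54}

Answer: {baz=54}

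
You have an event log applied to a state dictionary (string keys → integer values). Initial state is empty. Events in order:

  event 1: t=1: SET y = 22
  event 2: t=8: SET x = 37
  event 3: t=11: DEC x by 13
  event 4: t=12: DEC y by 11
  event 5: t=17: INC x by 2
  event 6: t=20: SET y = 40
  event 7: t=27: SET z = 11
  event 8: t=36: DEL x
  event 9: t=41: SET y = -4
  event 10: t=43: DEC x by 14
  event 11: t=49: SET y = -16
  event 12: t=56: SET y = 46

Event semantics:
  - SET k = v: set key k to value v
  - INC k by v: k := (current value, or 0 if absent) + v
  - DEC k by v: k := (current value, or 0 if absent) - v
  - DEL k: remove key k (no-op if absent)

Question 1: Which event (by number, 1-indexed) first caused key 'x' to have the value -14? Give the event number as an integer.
Answer: 10

Derivation:
Looking for first event where x becomes -14:
  event 2: x = 37
  event 3: x = 24
  event 4: x = 24
  event 5: x = 26
  event 6: x = 26
  event 7: x = 26
  event 8: x = (absent)
  event 10: x (absent) -> -14  <-- first match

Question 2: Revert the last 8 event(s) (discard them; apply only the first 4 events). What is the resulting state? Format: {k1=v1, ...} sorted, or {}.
Keep first 4 events (discard last 8):
  after event 1 (t=1: SET y = 22): {y=22}
  after event 2 (t=8: SET x = 37): {x=37, y=22}
  after event 3 (t=11: DEC x by 13): {x=24, y=22}
  after event 4 (t=12: DEC y by 11): {x=24, y=11}

Answer: {x=24, y=11}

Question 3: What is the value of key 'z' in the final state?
Answer: 11

Derivation:
Track key 'z' through all 12 events:
  event 1 (t=1: SET y = 22): z unchanged
  event 2 (t=8: SET x = 37): z unchanged
  event 3 (t=11: DEC x by 13): z unchanged
  event 4 (t=12: DEC y by 11): z unchanged
  event 5 (t=17: INC x by 2): z unchanged
  event 6 (t=20: SET y = 40): z unchanged
  event 7 (t=27: SET z = 11): z (absent) -> 11
  event 8 (t=36: DEL x): z unchanged
  event 9 (t=41: SET y = -4): z unchanged
  event 10 (t=43: DEC x by 14): z unchanged
  event 11 (t=49: SET y = -16): z unchanged
  event 12 (t=56: SET y = 46): z unchanged
Final: z = 11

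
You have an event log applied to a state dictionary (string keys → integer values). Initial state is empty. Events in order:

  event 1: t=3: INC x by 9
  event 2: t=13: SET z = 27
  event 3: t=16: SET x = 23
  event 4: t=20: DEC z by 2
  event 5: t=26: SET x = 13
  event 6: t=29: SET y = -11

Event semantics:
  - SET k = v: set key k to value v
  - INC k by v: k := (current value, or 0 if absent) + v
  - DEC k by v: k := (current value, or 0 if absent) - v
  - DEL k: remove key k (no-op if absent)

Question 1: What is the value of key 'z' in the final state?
Track key 'z' through all 6 events:
  event 1 (t=3: INC x by 9): z unchanged
  event 2 (t=13: SET z = 27): z (absent) -> 27
  event 3 (t=16: SET x = 23): z unchanged
  event 4 (t=20: DEC z by 2): z 27 -> 25
  event 5 (t=26: SET x = 13): z unchanged
  event 6 (t=29: SET y = -11): z unchanged
Final: z = 25

Answer: 25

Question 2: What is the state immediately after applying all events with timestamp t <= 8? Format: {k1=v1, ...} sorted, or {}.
Apply events with t <= 8 (1 events):
  after event 1 (t=3: INC x by 9): {x=9}

Answer: {x=9}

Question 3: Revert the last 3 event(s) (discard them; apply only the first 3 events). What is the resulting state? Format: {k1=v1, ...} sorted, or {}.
Answer: {x=23, z=27}

Derivation:
Keep first 3 events (discard last 3):
  after event 1 (t=3: INC x by 9): {x=9}
  after event 2 (t=13: SET z = 27): {x=9, z=27}
  after event 3 (t=16: SET x = 23): {x=23, z=27}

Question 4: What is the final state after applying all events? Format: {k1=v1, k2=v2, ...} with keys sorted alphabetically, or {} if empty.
  after event 1 (t=3: INC x by 9): {x=9}
  after event 2 (t=13: SET z = 27): {x=9, z=27}
  after event 3 (t=16: SET x = 23): {x=23, z=27}
  after event 4 (t=20: DEC z by 2): {x=23, z=25}
  after event 5 (t=26: SET x = 13): {x=13, z=25}
  after event 6 (t=29: SET y = -11): {x=13, y=-11, z=25}

Answer: {x=13, y=-11, z=25}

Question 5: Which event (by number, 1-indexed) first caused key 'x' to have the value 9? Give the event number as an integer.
Looking for first event where x becomes 9:
  event 1: x (absent) -> 9  <-- first match

Answer: 1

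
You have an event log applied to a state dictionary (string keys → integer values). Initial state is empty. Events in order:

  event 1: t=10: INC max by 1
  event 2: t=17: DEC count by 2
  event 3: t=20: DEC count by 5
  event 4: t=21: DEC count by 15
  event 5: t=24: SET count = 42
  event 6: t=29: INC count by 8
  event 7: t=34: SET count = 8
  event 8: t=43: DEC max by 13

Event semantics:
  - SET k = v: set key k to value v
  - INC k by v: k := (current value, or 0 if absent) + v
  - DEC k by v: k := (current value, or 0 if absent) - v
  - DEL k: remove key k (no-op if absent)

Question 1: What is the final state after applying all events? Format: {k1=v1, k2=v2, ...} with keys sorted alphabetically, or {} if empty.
Answer: {count=8, max=-12}

Derivation:
  after event 1 (t=10: INC max by 1): {max=1}
  after event 2 (t=17: DEC count by 2): {count=-2, max=1}
  after event 3 (t=20: DEC count by 5): {count=-7, max=1}
  after event 4 (t=21: DEC count by 15): {count=-22, max=1}
  after event 5 (t=24: SET count = 42): {count=42, max=1}
  after event 6 (t=29: INC count by 8): {count=50, max=1}
  after event 7 (t=34: SET count = 8): {count=8, max=1}
  after event 8 (t=43: DEC max by 13): {count=8, max=-12}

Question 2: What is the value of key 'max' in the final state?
Answer: -12

Derivation:
Track key 'max' through all 8 events:
  event 1 (t=10: INC max by 1): max (absent) -> 1
  event 2 (t=17: DEC count by 2): max unchanged
  event 3 (t=20: DEC count by 5): max unchanged
  event 4 (t=21: DEC count by 15): max unchanged
  event 5 (t=24: SET count = 42): max unchanged
  event 6 (t=29: INC count by 8): max unchanged
  event 7 (t=34: SET count = 8): max unchanged
  event 8 (t=43: DEC max by 13): max 1 -> -12
Final: max = -12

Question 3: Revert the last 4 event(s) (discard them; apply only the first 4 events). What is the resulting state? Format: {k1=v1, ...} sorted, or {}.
Keep first 4 events (discard last 4):
  after event 1 (t=10: INC max by 1): {max=1}
  after event 2 (t=17: DEC count by 2): {count=-2, max=1}
  after event 3 (t=20: DEC count by 5): {count=-7, max=1}
  after event 4 (t=21: DEC count by 15): {count=-22, max=1}

Answer: {count=-22, max=1}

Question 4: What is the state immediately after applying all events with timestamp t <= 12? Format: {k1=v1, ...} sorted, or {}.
Answer: {max=1}

Derivation:
Apply events with t <= 12 (1 events):
  after event 1 (t=10: INC max by 1): {max=1}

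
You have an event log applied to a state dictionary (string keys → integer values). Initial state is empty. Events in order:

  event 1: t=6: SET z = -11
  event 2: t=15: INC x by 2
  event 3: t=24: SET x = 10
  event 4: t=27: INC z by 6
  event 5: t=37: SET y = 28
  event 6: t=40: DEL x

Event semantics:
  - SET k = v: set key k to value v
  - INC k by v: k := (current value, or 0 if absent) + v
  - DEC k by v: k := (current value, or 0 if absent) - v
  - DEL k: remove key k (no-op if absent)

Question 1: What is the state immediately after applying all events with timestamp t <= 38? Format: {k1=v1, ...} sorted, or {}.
Answer: {x=10, y=28, z=-5}

Derivation:
Apply events with t <= 38 (5 events):
  after event 1 (t=6: SET z = -11): {z=-11}
  after event 2 (t=15: INC x by 2): {x=2, z=-11}
  after event 3 (t=24: SET x = 10): {x=10, z=-11}
  after event 4 (t=27: INC z by 6): {x=10, z=-5}
  after event 5 (t=37: SET y = 28): {x=10, y=28, z=-5}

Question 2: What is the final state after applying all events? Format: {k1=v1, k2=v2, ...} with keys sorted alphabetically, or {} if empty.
Answer: {y=28, z=-5}

Derivation:
  after event 1 (t=6: SET z = -11): {z=-11}
  after event 2 (t=15: INC x by 2): {x=2, z=-11}
  after event 3 (t=24: SET x = 10): {x=10, z=-11}
  after event 4 (t=27: INC z by 6): {x=10, z=-5}
  after event 5 (t=37: SET y = 28): {x=10, y=28, z=-5}
  after event 6 (t=40: DEL x): {y=28, z=-5}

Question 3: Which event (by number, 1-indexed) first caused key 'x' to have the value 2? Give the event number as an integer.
Answer: 2

Derivation:
Looking for first event where x becomes 2:
  event 2: x (absent) -> 2  <-- first match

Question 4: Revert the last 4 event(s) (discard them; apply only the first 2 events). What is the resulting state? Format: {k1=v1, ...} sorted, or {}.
Answer: {x=2, z=-11}

Derivation:
Keep first 2 events (discard last 4):
  after event 1 (t=6: SET z = -11): {z=-11}
  after event 2 (t=15: INC x by 2): {x=2, z=-11}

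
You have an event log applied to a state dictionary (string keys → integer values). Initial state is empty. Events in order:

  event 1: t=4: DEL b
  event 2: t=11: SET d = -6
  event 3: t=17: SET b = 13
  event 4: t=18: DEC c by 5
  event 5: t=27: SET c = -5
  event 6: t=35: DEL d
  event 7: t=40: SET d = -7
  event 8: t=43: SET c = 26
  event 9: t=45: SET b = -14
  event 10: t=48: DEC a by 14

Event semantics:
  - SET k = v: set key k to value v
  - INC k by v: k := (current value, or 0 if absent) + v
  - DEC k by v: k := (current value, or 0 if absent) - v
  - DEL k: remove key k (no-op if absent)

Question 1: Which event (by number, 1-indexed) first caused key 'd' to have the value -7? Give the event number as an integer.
Answer: 7

Derivation:
Looking for first event where d becomes -7:
  event 2: d = -6
  event 3: d = -6
  event 4: d = -6
  event 5: d = -6
  event 6: d = (absent)
  event 7: d (absent) -> -7  <-- first match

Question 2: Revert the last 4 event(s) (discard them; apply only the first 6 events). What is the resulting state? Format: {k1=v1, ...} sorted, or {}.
Keep first 6 events (discard last 4):
  after event 1 (t=4: DEL b): {}
  after event 2 (t=11: SET d = -6): {d=-6}
  after event 3 (t=17: SET b = 13): {b=13, d=-6}
  after event 4 (t=18: DEC c by 5): {b=13, c=-5, d=-6}
  after event 5 (t=27: SET c = -5): {b=13, c=-5, d=-6}
  after event 6 (t=35: DEL d): {b=13, c=-5}

Answer: {b=13, c=-5}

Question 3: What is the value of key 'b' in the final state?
Track key 'b' through all 10 events:
  event 1 (t=4: DEL b): b (absent) -> (absent)
  event 2 (t=11: SET d = -6): b unchanged
  event 3 (t=17: SET b = 13): b (absent) -> 13
  event 4 (t=18: DEC c by 5): b unchanged
  event 5 (t=27: SET c = -5): b unchanged
  event 6 (t=35: DEL d): b unchanged
  event 7 (t=40: SET d = -7): b unchanged
  event 8 (t=43: SET c = 26): b unchanged
  event 9 (t=45: SET b = -14): b 13 -> -14
  event 10 (t=48: DEC a by 14): b unchanged
Final: b = -14

Answer: -14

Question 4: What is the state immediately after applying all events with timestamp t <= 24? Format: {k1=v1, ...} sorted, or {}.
Apply events with t <= 24 (4 events):
  after event 1 (t=4: DEL b): {}
  after event 2 (t=11: SET d = -6): {d=-6}
  after event 3 (t=17: SET b = 13): {b=13, d=-6}
  after event 4 (t=18: DEC c by 5): {b=13, c=-5, d=-6}

Answer: {b=13, c=-5, d=-6}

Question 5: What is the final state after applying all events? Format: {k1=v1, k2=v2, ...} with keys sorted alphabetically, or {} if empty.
  after event 1 (t=4: DEL b): {}
  after event 2 (t=11: SET d = -6): {d=-6}
  after event 3 (t=17: SET b = 13): {b=13, d=-6}
  after event 4 (t=18: DEC c by 5): {b=13, c=-5, d=-6}
  after event 5 (t=27: SET c = -5): {b=13, c=-5, d=-6}
  after event 6 (t=35: DEL d): {b=13, c=-5}
  after event 7 (t=40: SET d = -7): {b=13, c=-5, d=-7}
  after event 8 (t=43: SET c = 26): {b=13, c=26, d=-7}
  after event 9 (t=45: SET b = -14): {b=-14, c=26, d=-7}
  after event 10 (t=48: DEC a by 14): {a=-14, b=-14, c=26, d=-7}

Answer: {a=-14, b=-14, c=26, d=-7}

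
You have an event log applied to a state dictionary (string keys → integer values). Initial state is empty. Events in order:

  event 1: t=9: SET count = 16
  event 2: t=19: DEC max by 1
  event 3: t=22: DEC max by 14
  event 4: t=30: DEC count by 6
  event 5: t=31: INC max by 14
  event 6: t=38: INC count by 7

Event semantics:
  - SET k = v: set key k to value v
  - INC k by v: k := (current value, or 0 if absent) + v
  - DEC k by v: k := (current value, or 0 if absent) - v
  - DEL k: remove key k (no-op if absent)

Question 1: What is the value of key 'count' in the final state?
Answer: 17

Derivation:
Track key 'count' through all 6 events:
  event 1 (t=9: SET count = 16): count (absent) -> 16
  event 2 (t=19: DEC max by 1): count unchanged
  event 3 (t=22: DEC max by 14): count unchanged
  event 4 (t=30: DEC count by 6): count 16 -> 10
  event 5 (t=31: INC max by 14): count unchanged
  event 6 (t=38: INC count by 7): count 10 -> 17
Final: count = 17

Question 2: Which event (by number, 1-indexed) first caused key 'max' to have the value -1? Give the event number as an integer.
Looking for first event where max becomes -1:
  event 2: max (absent) -> -1  <-- first match

Answer: 2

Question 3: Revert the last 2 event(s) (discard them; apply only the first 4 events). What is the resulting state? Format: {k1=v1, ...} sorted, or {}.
Keep first 4 events (discard last 2):
  after event 1 (t=9: SET count = 16): {count=16}
  after event 2 (t=19: DEC max by 1): {count=16, max=-1}
  after event 3 (t=22: DEC max by 14): {count=16, max=-15}
  after event 4 (t=30: DEC count by 6): {count=10, max=-15}

Answer: {count=10, max=-15}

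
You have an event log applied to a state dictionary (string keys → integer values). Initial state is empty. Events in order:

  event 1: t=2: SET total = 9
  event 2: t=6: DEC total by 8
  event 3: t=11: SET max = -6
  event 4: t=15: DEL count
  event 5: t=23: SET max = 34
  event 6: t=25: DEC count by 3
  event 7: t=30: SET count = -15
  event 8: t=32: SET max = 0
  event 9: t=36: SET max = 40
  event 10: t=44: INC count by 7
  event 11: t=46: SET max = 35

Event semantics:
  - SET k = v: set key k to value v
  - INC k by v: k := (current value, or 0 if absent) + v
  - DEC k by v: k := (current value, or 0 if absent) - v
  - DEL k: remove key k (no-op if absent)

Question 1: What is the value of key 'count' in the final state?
Answer: -8

Derivation:
Track key 'count' through all 11 events:
  event 1 (t=2: SET total = 9): count unchanged
  event 2 (t=6: DEC total by 8): count unchanged
  event 3 (t=11: SET max = -6): count unchanged
  event 4 (t=15: DEL count): count (absent) -> (absent)
  event 5 (t=23: SET max = 34): count unchanged
  event 6 (t=25: DEC count by 3): count (absent) -> -3
  event 7 (t=30: SET count = -15): count -3 -> -15
  event 8 (t=32: SET max = 0): count unchanged
  event 9 (t=36: SET max = 40): count unchanged
  event 10 (t=44: INC count by 7): count -15 -> -8
  event 11 (t=46: SET max = 35): count unchanged
Final: count = -8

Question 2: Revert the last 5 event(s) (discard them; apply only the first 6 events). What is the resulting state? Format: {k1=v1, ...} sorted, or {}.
Answer: {count=-3, max=34, total=1}

Derivation:
Keep first 6 events (discard last 5):
  after event 1 (t=2: SET total = 9): {total=9}
  after event 2 (t=6: DEC total by 8): {total=1}
  after event 3 (t=11: SET max = -6): {max=-6, total=1}
  after event 4 (t=15: DEL count): {max=-6, total=1}
  after event 5 (t=23: SET max = 34): {max=34, total=1}
  after event 6 (t=25: DEC count by 3): {count=-3, max=34, total=1}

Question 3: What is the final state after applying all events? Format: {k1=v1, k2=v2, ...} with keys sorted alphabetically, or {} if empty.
Answer: {count=-8, max=35, total=1}

Derivation:
  after event 1 (t=2: SET total = 9): {total=9}
  after event 2 (t=6: DEC total by 8): {total=1}
  after event 3 (t=11: SET max = -6): {max=-6, total=1}
  after event 4 (t=15: DEL count): {max=-6, total=1}
  after event 5 (t=23: SET max = 34): {max=34, total=1}
  after event 6 (t=25: DEC count by 3): {count=-3, max=34, total=1}
  after event 7 (t=30: SET count = -15): {count=-15, max=34, total=1}
  after event 8 (t=32: SET max = 0): {count=-15, max=0, total=1}
  after event 9 (t=36: SET max = 40): {count=-15, max=40, total=1}
  after event 10 (t=44: INC count by 7): {count=-8, max=40, total=1}
  after event 11 (t=46: SET max = 35): {count=-8, max=35, total=1}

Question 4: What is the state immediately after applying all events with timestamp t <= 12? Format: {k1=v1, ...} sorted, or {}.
Answer: {max=-6, total=1}

Derivation:
Apply events with t <= 12 (3 events):
  after event 1 (t=2: SET total = 9): {total=9}
  after event 2 (t=6: DEC total by 8): {total=1}
  after event 3 (t=11: SET max = -6): {max=-6, total=1}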